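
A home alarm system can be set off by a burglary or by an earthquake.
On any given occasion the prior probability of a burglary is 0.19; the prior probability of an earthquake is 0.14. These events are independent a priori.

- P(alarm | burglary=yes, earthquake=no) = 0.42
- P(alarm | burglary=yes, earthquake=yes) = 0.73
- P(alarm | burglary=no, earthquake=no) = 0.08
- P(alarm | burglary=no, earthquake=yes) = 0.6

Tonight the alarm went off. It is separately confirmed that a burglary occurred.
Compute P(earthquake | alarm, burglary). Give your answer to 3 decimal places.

P(alarm | burglary) = 0.42·0.86 + 0.73·0.14 = 0.361200 + 0.102200 = 0.463400
Of this, 0.102200 comes from 0.73·0.14 (the earthquake=true cases).
So P(earthquake | alarm, burglary) = 0.102200/0.463400 ≈ 0.221.

P(earthquake | alarm, burglary) ≈ 0.221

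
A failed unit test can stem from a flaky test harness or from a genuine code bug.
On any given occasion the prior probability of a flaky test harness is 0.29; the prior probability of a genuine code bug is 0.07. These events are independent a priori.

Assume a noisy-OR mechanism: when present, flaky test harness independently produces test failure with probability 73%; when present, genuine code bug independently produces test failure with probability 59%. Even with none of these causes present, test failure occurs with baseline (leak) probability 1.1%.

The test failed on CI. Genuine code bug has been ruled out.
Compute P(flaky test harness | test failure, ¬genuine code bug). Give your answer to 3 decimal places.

P(flaky test harness | test failure, ¬genuine code bug) ≈ 0.965

Under noisy-OR, P(test failure | causes) = 1 − (1−0.011)·∏(1−qᵢ) over the active causes.
For the numerator, keep only flaky test harness=true terms: 0.73297*0.29 = 0.212561
The normalizing constant is 0.011*0.71 + 0.73297*0.29 = 0.220371
Posterior = 0.212561 / 0.220371 ≈ 0.965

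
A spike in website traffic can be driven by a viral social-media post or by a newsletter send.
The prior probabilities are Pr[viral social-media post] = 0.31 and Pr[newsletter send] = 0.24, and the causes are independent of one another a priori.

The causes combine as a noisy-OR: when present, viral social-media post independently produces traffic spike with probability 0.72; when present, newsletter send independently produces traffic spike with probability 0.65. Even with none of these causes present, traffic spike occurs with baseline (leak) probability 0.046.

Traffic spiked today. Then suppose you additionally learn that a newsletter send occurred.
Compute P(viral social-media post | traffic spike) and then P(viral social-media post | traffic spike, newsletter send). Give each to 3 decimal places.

P(viral social-media post | traffic spike) ≈ 0.641; P(viral social-media post | traffic spike, newsletter send) ≈ 0.379

Under noisy-OR, P(traffic spike | causes) = 1 − (1−0.046)·∏(1−qᵢ) over the active causes.
By total probability over the 4 (viral social-media post, newsletter send) configurations:
  P(traffic spike) = 0.046*0.69*0.76 + 0.6661*0.69*0.24 + 0.73288*0.31*0.76 + 0.906508*0.31*0.24
        = 0.024122 + 0.110306 + 0.172667 + 0.067444 = 0.374539
Configurations with viral social-media post contribute 0.240111, so
  P(viral social-media post | traffic spike) = 0.240111 / 0.374539 ≈ 0.641

With the extra evidence:
By total probability over both values of viral social-media post:
  P(traffic spike | newsletter send) = 0.6661×0.69 + 0.906508×0.31
        = 0.459609 + 0.281017 = 0.740626
The terms with viral social-media post present sum to 0.281017, so
  P(viral social-media post | traffic spike, newsletter send) = 0.281017 / 0.740626 ≈ 0.379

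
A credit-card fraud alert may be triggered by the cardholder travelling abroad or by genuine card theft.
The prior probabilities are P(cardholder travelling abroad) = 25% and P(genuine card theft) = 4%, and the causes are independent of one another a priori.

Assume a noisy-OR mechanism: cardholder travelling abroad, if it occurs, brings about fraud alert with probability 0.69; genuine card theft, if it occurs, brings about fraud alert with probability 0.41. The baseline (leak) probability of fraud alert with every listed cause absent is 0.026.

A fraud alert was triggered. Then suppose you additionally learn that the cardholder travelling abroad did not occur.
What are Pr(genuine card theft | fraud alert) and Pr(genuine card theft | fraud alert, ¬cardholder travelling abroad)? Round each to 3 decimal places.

Under noisy-OR, P(fraud alert | causes) = 1 − (1−0.026)·∏(1−qᵢ) over the active causes.
Numerator (weight on configurations with genuine card theft): 0.012760 + 0.008219 = 0.020979
Denominator P(fraud alert): 0.026·0.75·0.96 + 0.42534·0.75·0.04 + 0.69806·0.25·0.96 + 0.821855·0.25·0.04 = 0.207233
Posterior = 0.020979 / 0.207233 ≈ 0.101

With the extra evidence:
By total probability over both values of genuine card theft:
  P(fraud alert | ¬cardholder travelling abroad) = 0.026×0.96 + 0.42534×0.04
        = 0.024960 + 0.017014 = 0.041974
The terms with genuine card theft present sum to 0.017014, so
  P(genuine card theft | fraud alert, ¬cardholder travelling abroad) = 0.017014 / 0.041974 ≈ 0.405

Pr(genuine card theft | fraud alert) ≈ 0.101; Pr(genuine card theft | fraud alert, ¬cardholder travelling abroad) ≈ 0.405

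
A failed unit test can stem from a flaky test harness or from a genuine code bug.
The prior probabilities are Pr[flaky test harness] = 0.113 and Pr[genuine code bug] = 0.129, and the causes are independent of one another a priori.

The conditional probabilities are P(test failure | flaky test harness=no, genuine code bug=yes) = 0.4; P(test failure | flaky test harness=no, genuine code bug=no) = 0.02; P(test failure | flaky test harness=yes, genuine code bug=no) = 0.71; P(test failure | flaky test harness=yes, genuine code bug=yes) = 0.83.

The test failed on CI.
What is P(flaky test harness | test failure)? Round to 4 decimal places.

P(test failure) = 0.02·0.887·0.871 + 0.4·0.887·0.129 + 0.71·0.113·0.871 + 0.83·0.113·0.129 = 0.015452 + 0.045769 + 0.069880 + 0.012099 = 0.143200
The flaky test harness-present share is 0.069880 + 0.012099 = 0.081979.
So P(flaky test harness | test failure) = 0.081979/0.143200 ≈ 0.5725.

P(flaky test harness | test failure) ≈ 0.5725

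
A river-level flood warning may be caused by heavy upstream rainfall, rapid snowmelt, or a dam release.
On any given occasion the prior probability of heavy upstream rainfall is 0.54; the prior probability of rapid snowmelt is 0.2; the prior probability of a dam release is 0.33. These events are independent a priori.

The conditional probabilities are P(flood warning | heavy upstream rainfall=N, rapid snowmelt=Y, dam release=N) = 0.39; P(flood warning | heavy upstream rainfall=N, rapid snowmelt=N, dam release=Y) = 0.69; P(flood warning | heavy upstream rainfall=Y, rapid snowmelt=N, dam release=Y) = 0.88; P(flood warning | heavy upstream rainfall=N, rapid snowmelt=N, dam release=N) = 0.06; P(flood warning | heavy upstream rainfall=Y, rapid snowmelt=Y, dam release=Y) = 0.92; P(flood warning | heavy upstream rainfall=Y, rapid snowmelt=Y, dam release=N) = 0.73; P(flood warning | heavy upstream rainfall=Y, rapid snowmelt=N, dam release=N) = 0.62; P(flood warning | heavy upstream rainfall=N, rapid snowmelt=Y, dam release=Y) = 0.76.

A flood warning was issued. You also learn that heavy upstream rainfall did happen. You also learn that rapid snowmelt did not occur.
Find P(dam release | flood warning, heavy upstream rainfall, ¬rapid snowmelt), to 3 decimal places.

P(dam release | flood warning, heavy upstream rainfall, ¬rapid snowmelt) ≈ 0.411

P(flood warning | heavy upstream rainfall, ¬rapid snowmelt) = 0.62·0.67 + 0.88·0.33 = 0.415400 + 0.290400 = 0.705800
Of this, 0.290400 comes from 0.88·0.33 (the dam release=true cases).
So P(dam release | flood warning, heavy upstream rainfall, ¬rapid snowmelt) = 0.290400/0.705800 ≈ 0.411.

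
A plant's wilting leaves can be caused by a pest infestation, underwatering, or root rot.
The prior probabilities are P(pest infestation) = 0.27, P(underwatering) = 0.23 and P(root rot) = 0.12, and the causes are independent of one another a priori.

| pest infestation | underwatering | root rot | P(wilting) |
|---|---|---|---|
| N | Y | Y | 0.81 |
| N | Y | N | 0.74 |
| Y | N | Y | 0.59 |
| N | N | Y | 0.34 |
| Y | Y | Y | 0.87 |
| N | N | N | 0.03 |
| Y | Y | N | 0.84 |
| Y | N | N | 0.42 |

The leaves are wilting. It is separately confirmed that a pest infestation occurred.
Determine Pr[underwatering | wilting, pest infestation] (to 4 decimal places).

Pr[underwatering | wilting, pest infestation] ≈ 0.3639

Weight on underwatering=true, given the evidence: 0.170016 + 0.024012 = 0.194028
Denominator P(wilting | pest infestation): 0.42·0.77·0.88 + 0.59·0.77·0.12 + 0.84·0.23·0.88 + 0.87·0.23·0.12 = 0.533136
P(underwatering | wilting, pest infestation) = 0.194028/0.533136 ≈ 0.3639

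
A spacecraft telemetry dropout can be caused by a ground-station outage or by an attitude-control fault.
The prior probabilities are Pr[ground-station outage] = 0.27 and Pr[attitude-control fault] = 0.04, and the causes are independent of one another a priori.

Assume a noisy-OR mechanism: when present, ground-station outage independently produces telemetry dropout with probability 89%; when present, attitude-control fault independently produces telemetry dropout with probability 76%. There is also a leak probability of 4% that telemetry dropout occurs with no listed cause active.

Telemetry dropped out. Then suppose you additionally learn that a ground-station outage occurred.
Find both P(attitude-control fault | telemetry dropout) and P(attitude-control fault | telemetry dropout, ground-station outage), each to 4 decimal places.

Under noisy-OR, P(telemetry dropout | causes) = 1 − (1−0.04)·∏(1−qᵢ) over the active causes.
P(telemetry dropout) = 0.04×0.73×0.96 + 0.7696×0.73×0.04 + 0.8944×0.27×0.96 + 0.974656×0.27×0.04 = 0.028032 + 0.022472 + 0.231828 + 0.010526 = 0.292858
Restricting to configurations with attitude-control fault present: 0.022472 + 0.010526 = 0.032998.
So P(attitude-control fault | telemetry dropout) = 0.032998/0.292858 ≈ 0.1127.

Now also conditioning on ground-station outage=true:
Enumerate both values of attitude-control fault and weight by the priors:
  P(telemetry dropout | ground-station outage) = 0.8944*0.96 + 0.974656*0.04
        = 0.858624 + 0.038986 = 0.897610
Keeping only the attitude-control fault-present terms gives 0.038986, so
  P(attitude-control fault | telemetry dropout, ground-station outage) = 0.038986 / 0.897610 ≈ 0.0434
The drop from 0.1127 to 0.0434 is the explaining-away (discounting) effect.

P(attitude-control fault | telemetry dropout) ≈ 0.1127; P(attitude-control fault | telemetry dropout, ground-station outage) ≈ 0.0434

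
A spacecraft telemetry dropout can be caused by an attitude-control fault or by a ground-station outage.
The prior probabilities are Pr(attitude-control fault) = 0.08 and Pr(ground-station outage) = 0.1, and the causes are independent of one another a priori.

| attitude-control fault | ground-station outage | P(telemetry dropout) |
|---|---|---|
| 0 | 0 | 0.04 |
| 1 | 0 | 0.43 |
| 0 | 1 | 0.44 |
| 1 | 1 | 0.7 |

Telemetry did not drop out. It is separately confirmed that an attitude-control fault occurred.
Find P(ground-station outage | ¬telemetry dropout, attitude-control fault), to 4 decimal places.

P(ground-station outage | ¬telemetry dropout, attitude-control fault) ≈ 0.0552

Sum P(¬telemetry dropout|·) weighted by the priors over both values of ground-station outage:
  P(¬telemetry dropout | attitude-control fault) = 0.57·0.9 + 0.3·0.1
        = 0.513000 + 0.030000 = 0.543000
Configurations with ground-station outage contribute 0.030000, so
  P(ground-station outage | ¬telemetry dropout, attitude-control fault) = 0.030000 / 0.543000 ≈ 0.0552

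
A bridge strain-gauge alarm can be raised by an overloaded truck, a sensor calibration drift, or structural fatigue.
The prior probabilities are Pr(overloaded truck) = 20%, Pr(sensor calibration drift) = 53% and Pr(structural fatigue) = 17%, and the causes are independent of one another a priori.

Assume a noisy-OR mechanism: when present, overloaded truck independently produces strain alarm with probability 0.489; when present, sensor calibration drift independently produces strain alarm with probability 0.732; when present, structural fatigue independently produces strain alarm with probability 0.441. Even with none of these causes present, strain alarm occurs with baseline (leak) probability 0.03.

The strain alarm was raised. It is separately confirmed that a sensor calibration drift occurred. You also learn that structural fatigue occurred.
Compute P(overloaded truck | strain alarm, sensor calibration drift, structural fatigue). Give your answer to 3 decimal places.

Under noisy-OR, P(strain alarm | causes) = 1 − (1−0.03)·∏(1−qᵢ) over the active causes.
For the numerator, keep only overloaded truck=true terms: 0.925743*0.2 = 0.185149
Denominator P(strain alarm | sensor calibration drift, structural fatigue): 0.854682*0.8 + 0.925743*0.2 = 0.868895
P(overloaded truck | strain alarm, sensor calibration drift, structural fatigue) = 0.185149/0.868895 ≈ 0.213

P(overloaded truck | strain alarm, sensor calibration drift, structural fatigue) ≈ 0.213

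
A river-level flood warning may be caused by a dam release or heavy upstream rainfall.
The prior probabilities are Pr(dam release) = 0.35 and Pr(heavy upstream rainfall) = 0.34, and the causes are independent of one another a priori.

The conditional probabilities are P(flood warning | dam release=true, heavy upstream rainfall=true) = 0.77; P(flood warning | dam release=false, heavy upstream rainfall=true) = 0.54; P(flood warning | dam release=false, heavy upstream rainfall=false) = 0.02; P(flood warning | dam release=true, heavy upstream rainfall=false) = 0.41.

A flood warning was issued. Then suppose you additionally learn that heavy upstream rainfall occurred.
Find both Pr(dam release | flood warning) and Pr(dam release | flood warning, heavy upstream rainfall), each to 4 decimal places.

Pr(dam release | flood warning) ≈ 0.5929; Pr(dam release | flood warning, heavy upstream rainfall) ≈ 0.4343

Sum P(flood warning|·) weighted by the priors over the 4 (dam release, heavy upstream rainfall) configurations:
  P(flood warning) = 0.02*0.65*0.66 + 0.54*0.65*0.34 + 0.41*0.35*0.66 + 0.77*0.35*0.34
        = 0.008580 + 0.119340 + 0.094710 + 0.091630 = 0.314260
Configurations with dam release contribute 0.186340, so
  P(dam release | flood warning) = 0.186340 / 0.314260 ≈ 0.5929

With the extra evidence:
For the numerator, keep only dam release=true terms: 0.77×0.35 = 0.269500
Normalizer over all consistent configurations: 0.54×0.65 + 0.77×0.35 = 0.620500
P(dam release | flood warning, heavy upstream rainfall) = 0.269500/0.620500 ≈ 0.4343
This is intercausal reasoning (explaining away): once heavy upstream rainfall accounts for the flood warning, dam release becomes less likely.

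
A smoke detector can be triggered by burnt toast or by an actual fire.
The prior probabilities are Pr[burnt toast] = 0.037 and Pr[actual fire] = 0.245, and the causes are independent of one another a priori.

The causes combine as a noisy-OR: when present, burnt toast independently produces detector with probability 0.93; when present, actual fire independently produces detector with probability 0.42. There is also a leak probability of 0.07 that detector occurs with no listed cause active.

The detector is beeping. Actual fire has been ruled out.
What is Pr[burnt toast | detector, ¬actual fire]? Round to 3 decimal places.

Pr[burnt toast | detector, ¬actual fire] ≈ 0.339

Under noisy-OR, P(detector | causes) = 1 − (1−0.07)·∏(1−qᵢ) over the active causes.
By total probability over both values of burnt toast:
  P(detector | ¬actual fire) = 0.07×0.963 + 0.9349×0.037
        = 0.067410 + 0.034591 = 0.102001
The terms with burnt toast present sum to 0.034591, so
  P(burnt toast | detector, ¬actual fire) = 0.034591 / 0.102001 ≈ 0.339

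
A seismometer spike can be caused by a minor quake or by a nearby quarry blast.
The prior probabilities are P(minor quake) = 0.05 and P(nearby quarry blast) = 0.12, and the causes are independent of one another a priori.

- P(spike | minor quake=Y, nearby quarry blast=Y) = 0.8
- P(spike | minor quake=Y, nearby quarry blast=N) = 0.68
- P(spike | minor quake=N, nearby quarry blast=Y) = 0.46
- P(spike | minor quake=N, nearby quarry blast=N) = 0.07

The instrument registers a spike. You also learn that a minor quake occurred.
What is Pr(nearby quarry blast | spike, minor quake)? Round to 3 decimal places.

Pr(nearby quarry blast | spike, minor quake) ≈ 0.138

P(spike | minor quake) = 0.68×0.88 + 0.8×0.12 = 0.598400 + 0.096000 = 0.694400
Restricting to configurations with nearby quarry blast present: 0.8×0.12 = 0.096000.
Hence the posterior is 0.096000/0.694400 ≈ 0.138.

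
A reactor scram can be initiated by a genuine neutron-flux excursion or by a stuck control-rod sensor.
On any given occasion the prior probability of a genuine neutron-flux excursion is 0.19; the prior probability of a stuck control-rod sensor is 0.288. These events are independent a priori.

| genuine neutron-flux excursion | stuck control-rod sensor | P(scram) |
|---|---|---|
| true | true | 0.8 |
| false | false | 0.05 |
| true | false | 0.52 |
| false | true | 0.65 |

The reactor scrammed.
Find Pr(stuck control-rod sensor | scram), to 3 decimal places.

Pr(stuck control-rod sensor | scram) ≈ 0.663

Enumerate the 4 (genuine neutron-flux excursion, stuck control-rod sensor) configurations and weight by the priors:
  P(scram) = 0.05*0.81*0.712 + 0.65*0.81*0.288 + 0.52*0.19*0.712 + 0.8*0.19*0.288
        = 0.028836 + 0.151632 + 0.070346 + 0.043776 = 0.294590
The terms with stuck control-rod sensor present sum to 0.195408, so
  P(stuck control-rod sensor | scram) = 0.195408 / 0.294590 ≈ 0.663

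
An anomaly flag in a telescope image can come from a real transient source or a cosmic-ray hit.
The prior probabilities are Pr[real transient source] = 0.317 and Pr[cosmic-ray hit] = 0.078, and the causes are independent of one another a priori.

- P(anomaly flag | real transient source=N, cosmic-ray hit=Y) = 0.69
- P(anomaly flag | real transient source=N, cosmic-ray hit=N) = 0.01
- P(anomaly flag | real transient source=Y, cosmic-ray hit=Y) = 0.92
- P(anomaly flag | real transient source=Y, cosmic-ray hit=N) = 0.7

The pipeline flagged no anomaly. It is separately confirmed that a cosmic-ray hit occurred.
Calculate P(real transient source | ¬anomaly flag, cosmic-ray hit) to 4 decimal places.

P(real transient source | ¬anomaly flag, cosmic-ray hit) ≈ 0.1070

P(¬anomaly flag | cosmic-ray hit) = 0.31·0.683 + 0.08·0.317 = 0.211730 + 0.025360 = 0.237090
Of this, 0.025360 comes from 0.08·0.317 (the real transient source=true cases).
So P(real transient source | ¬anomaly flag, cosmic-ray hit) = 0.025360/0.237090 ≈ 0.1070.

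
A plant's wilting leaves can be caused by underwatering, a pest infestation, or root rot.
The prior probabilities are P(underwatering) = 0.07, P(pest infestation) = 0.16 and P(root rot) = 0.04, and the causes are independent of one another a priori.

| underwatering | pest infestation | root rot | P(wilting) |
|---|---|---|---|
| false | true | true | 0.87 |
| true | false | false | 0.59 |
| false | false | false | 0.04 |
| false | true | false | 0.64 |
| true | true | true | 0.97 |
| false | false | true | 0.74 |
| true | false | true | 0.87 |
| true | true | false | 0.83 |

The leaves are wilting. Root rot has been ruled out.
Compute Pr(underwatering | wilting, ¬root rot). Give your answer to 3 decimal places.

Enumerate the 4 (underwatering, pest infestation) configurations and weight by the priors:
  P(wilting | ¬root rot) = 0.04*0.93*0.84 + 0.64*0.93*0.16 + 0.59*0.07*0.84 + 0.83*0.07*0.16
        = 0.031248 + 0.095232 + 0.034692 + 0.009296 = 0.170468
Configurations with underwatering contribute 0.043988, so
  P(underwatering | wilting, ¬root rot) = 0.043988 / 0.170468 ≈ 0.258

Pr(underwatering | wilting, ¬root rot) ≈ 0.258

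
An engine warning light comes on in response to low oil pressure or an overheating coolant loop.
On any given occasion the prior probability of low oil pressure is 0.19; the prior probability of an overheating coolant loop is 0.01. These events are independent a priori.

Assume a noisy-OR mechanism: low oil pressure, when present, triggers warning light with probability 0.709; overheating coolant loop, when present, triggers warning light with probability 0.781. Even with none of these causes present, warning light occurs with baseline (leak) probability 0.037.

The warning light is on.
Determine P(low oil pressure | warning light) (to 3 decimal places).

P(low oil pressure | warning light) ≈ 0.792

Under noisy-OR, P(warning light | causes) = 1 − (1−0.037)·∏(1−qᵢ) over the active causes.
P(warning light) = 0.037·0.81·0.99 + 0.789103·0.81·0.01 + 0.719767·0.19·0.99 + 0.938629·0.19·0.01 = 0.029670 + 0.006392 + 0.135388 + 0.001783 = 0.173233
Of this, 0.137171 comes from 0.135388 + 0.001783 (the low oil pressure=true cases).
So P(low oil pressure | warning light) = 0.137171/0.173233 ≈ 0.792.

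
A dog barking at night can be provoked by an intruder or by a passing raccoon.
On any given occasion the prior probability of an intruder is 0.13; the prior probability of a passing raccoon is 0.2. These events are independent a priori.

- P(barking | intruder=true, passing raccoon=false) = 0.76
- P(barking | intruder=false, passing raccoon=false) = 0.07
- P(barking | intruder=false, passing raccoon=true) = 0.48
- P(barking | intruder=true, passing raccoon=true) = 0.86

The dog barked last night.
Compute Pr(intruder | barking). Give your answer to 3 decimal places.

P(barking) = 0.07*0.87*0.8 + 0.48*0.87*0.2 + 0.76*0.13*0.8 + 0.86*0.13*0.2 = 0.048720 + 0.083520 + 0.079040 + 0.022360 = 0.233640
The intruder-present share is 0.079040 + 0.022360 = 0.101400.
P(intruder | barking) = 0.101400 / 0.233640 ≈ 0.434

Pr(intruder | barking) ≈ 0.434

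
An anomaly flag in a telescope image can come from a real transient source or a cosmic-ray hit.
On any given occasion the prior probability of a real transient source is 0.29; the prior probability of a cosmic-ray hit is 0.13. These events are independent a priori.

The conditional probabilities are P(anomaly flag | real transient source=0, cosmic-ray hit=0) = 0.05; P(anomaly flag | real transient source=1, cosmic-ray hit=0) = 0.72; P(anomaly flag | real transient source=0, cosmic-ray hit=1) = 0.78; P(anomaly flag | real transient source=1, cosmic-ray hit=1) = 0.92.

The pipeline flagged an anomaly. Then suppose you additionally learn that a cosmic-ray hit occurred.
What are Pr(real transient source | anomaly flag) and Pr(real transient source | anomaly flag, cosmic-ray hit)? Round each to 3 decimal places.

Pr(real transient source | anomaly flag) ≈ 0.678; Pr(real transient source | anomaly flag, cosmic-ray hit) ≈ 0.325

P(anomaly flag) = 0.05·0.71·0.87 + 0.78·0.71·0.13 + 0.72·0.29·0.87 + 0.92·0.29·0.13 = 0.030885 + 0.071994 + 0.181656 + 0.034684 = 0.319219
The real transient source-present share is 0.181656 + 0.034684 = 0.216340.
P(real transient source | anomaly flag) = 0.216340 / 0.319219 ≈ 0.678

Now condition on the additional information:
Weight on real transient source=true, given the evidence: 0.92×0.29 = 0.266800
The normalizing constant is 0.78×0.71 + 0.92×0.29 = 0.820600
Posterior = 0.266800 / 0.820600 ≈ 0.325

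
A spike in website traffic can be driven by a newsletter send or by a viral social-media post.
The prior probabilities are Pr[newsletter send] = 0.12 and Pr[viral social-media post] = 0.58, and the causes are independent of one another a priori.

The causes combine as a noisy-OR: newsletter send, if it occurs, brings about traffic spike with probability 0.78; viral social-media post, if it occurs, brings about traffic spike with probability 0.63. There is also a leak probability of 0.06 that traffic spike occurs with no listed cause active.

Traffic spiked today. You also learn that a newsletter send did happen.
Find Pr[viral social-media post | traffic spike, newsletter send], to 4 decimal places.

Pr[viral social-media post | traffic spike, newsletter send] ≈ 0.6165

Under noisy-OR, P(traffic spike | causes) = 1 − (1−0.06)·∏(1−qᵢ) over the active causes.
Enumerate both values of viral social-media post and weight by the priors:
  P(traffic spike | newsletter send) = 0.7932·0.42 + 0.923484·0.58
        = 0.333144 + 0.535621 = 0.868765
Keeping only the viral social-media post-present terms gives 0.535621, so
  P(viral social-media post | traffic spike, newsletter send) = 0.535621 / 0.868765 ≈ 0.6165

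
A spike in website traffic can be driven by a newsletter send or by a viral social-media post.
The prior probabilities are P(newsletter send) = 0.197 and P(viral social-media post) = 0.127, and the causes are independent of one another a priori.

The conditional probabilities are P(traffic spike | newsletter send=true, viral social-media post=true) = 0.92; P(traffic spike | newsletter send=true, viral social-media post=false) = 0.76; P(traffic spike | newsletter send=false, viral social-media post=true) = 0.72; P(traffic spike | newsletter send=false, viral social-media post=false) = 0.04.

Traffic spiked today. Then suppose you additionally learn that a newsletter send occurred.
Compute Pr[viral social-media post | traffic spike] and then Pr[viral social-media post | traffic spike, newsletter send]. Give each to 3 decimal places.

Pr[viral social-media post | traffic spike] ≈ 0.378; Pr[viral social-media post | traffic spike, newsletter send] ≈ 0.150

P(traffic spike) = 0.04·0.803·0.873 + 0.72·0.803·0.127 + 0.76·0.197·0.873 + 0.92·0.197·0.127 = 0.028041 + 0.073426 + 0.130706 + 0.023017 = 0.255190
Restricting to configurations with viral social-media post present: 0.073426 + 0.023017 = 0.096443.
So P(viral social-media post | traffic spike) = 0.096443/0.255190 ≈ 0.378.

Now condition on the additional information:
Numerator (weight on configurations with viral social-media post): 0.92·0.127 = 0.116840
Normalizer over all consistent configurations: 0.76·0.873 + 0.92·0.127 = 0.780320
P(viral social-media post | traffic spike, newsletter send) = 0.116840/0.780320 ≈ 0.150
The drop from 0.378 to 0.150 is the explaining-away (discounting) effect.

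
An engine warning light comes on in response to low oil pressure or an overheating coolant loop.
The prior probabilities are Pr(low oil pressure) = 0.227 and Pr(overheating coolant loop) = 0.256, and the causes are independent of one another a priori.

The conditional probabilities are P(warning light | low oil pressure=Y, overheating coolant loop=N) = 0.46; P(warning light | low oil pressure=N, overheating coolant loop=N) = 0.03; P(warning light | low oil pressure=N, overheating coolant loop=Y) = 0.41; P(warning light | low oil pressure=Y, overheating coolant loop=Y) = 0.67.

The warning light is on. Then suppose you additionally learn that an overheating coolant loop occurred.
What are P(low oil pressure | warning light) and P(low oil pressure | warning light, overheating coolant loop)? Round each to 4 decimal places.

P(low oil pressure | warning light) ≈ 0.5424; P(low oil pressure | warning light, overheating coolant loop) ≈ 0.3243

For the numerator, keep only low oil pressure=true terms: 0.077688 + 0.038935 = 0.116623
Denominator P(warning light): 0.03·0.773·0.744 + 0.41·0.773·0.256 + 0.46·0.227·0.744 + 0.67·0.227·0.256 = 0.215010
P(low oil pressure | warning light) = 0.116623/0.215010 ≈ 0.5424

With the extra evidence:
Weight on low oil pressure=true, given the evidence: 0.67·0.227 = 0.152090
Denominator P(warning light | overheating coolant loop): 0.41·0.773 + 0.67·0.227 = 0.469020
P(low oil pressure | warning light, overheating coolant loop) = 0.152090/0.469020 ≈ 0.3243
— overheating coolant loop explains away the evidence for low oil pressure.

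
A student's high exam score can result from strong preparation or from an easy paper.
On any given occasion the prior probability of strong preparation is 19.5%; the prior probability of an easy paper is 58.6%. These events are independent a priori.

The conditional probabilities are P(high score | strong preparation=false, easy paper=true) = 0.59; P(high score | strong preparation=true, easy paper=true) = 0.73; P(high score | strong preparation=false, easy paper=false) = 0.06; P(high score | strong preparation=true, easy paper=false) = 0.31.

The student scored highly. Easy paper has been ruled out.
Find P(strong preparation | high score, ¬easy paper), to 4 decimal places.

P(strong preparation | high score, ¬easy paper) ≈ 0.5559

P(high score | ¬easy paper) = 0.06*0.805 + 0.31*0.195 = 0.048300 + 0.060450 = 0.108750
Of this, 0.060450 comes from 0.31*0.195 (the strong preparation=true cases).
Hence the posterior is 0.060450/0.108750 ≈ 0.5559.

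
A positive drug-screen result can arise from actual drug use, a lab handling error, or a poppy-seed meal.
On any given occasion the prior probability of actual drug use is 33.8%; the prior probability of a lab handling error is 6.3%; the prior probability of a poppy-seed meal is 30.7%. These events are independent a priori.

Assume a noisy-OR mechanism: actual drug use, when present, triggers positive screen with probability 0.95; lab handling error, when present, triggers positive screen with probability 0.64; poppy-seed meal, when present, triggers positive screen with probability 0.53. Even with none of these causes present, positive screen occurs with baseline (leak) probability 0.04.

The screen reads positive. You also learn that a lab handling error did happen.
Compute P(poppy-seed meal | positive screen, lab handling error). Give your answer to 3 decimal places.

Under noisy-OR, P(positive screen | causes) = 1 − (1−0.04)·∏(1−qᵢ) over the active causes.
Sum P(positive screen|·) weighted by the priors over the 4 (actual drug use, poppy-seed meal) configurations:
  P(positive screen | lab handling error) = 0.6544×0.662×0.693 + 0.837568×0.662×0.307 + 0.98272×0.338×0.693 + 0.991878×0.338×0.307
        = 0.300216 + 0.170222 + 0.230186 + 0.102923 = 0.803547
The terms with poppy-seed meal present sum to 0.273145, so
  P(poppy-seed meal | positive screen, lab handling error) = 0.273145 / 0.803547 ≈ 0.340

P(poppy-seed meal | positive screen, lab handling error) ≈ 0.340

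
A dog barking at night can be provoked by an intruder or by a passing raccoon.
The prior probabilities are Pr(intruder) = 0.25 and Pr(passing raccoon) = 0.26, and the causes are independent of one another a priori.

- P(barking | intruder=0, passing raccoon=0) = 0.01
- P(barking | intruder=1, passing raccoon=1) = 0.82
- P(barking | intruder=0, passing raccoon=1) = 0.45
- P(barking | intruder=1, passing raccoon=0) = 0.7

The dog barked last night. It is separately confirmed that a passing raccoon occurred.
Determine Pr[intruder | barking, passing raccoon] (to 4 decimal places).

Pr[intruder | barking, passing raccoon] ≈ 0.3779

Numerator (weight on configurations with intruder): 0.82·0.25 = 0.205000
Normalizer over all consistent configurations: 0.45·0.75 + 0.82·0.25 = 0.542500
Posterior = 0.205000 / 0.542500 ≈ 0.3779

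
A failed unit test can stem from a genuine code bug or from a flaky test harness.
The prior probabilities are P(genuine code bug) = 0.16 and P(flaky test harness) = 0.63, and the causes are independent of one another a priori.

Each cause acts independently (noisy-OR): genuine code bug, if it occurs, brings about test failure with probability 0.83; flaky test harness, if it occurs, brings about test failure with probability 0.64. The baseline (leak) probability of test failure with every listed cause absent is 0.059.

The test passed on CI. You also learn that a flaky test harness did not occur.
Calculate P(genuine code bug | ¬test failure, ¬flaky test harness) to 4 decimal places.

Under noisy-OR, P(test failure | causes) = 1 − (1−0.059)·∏(1−qᵢ) over the active causes.
Numerator (weight on configurations with genuine code bug): 0.15997*0.16 = 0.025595
Denominator P(¬test failure | ¬flaky test harness): 0.941*0.84 + 0.15997*0.16 = 0.816035
Posterior = 0.025595 / 0.816035 ≈ 0.0314

P(genuine code bug | ¬test failure, ¬flaky test harness) ≈ 0.0314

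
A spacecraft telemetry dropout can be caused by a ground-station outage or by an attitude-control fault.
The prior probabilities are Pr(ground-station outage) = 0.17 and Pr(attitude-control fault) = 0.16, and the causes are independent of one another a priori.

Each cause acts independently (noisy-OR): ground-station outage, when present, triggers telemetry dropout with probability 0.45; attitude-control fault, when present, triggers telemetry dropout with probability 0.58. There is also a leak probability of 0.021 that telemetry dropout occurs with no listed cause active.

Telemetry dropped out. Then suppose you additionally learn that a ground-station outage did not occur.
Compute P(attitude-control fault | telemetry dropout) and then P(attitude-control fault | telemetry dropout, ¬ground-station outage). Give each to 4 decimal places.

Under noisy-OR, P(telemetry dropout | causes) = 1 − (1−0.021)·∏(1−qᵢ) over the active causes.
Sum P(telemetry dropout|·) weighted by the priors over the 4 (ground-station outage, attitude-control fault) configurations:
  P(telemetry dropout) = 0.021·0.83·0.84 + 0.58882·0.83·0.16 + 0.46155·0.17·0.84 + 0.773851·0.17·0.16
        = 0.014641 + 0.078195 + 0.065909 + 0.021049 = 0.179794
Configurations with attitude-control fault contribute 0.099244, so
  P(attitude-control fault | telemetry dropout) = 0.099244 / 0.179794 ≈ 0.5520

Now condition on the additional information:
Weight on attitude-control fault=true, given the evidence: 0.58882×0.16 = 0.094211
Normalizer over all consistent configurations: 0.021×0.84 + 0.58882×0.16 = 0.111851
Posterior = 0.094211 / 0.111851 ≈ 0.8423
Ruling out ground-station outage raises the posterior on attitude-control fault — the flip side of explaining away.

P(attitude-control fault | telemetry dropout) ≈ 0.5520; P(attitude-control fault | telemetry dropout, ¬ground-station outage) ≈ 0.8423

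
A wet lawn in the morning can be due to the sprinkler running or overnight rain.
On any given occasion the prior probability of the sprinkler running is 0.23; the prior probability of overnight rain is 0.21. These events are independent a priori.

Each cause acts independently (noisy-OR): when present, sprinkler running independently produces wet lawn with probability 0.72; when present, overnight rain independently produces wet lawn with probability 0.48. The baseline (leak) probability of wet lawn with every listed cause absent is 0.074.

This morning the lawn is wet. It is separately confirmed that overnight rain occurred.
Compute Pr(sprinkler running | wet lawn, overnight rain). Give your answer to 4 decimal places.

Pr(sprinkler running | wet lawn, overnight rain) ≈ 0.3326

Under noisy-OR, P(wet lawn | causes) = 1 − (1−0.074)·∏(1−qᵢ) over the active causes.
P(wet lawn | overnight rain) = 0.51848·0.77 + 0.865174·0.23 = 0.399230 + 0.198990 = 0.598220
Restricting to configurations with sprinkler running present: 0.865174·0.23 = 0.198990.
So P(sprinkler running | wet lawn, overnight rain) = 0.198990/0.598220 ≈ 0.3326.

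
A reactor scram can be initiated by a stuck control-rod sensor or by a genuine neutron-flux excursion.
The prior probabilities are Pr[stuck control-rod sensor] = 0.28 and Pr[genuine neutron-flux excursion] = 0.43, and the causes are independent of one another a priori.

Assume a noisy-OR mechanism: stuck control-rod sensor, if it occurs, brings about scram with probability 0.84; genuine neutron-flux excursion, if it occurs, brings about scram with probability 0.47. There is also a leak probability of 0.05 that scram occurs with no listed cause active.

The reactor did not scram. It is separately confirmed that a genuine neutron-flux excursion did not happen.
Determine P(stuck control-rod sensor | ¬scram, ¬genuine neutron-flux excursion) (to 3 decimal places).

Under noisy-OR, P(scram | causes) = 1 − (1−0.05)·∏(1−qᵢ) over the active causes.
Sum P(¬scram|·) weighted by the priors over both values of stuck control-rod sensor:
  P(¬scram | ¬genuine neutron-flux excursion) = 0.95·0.72 + 0.152·0.28
        = 0.684000 + 0.042560 = 0.726560
Configurations with stuck control-rod sensor contribute 0.042560, so
  P(stuck control-rod sensor | ¬scram, ¬genuine neutron-flux excursion) = 0.042560 / 0.726560 ≈ 0.059

P(stuck control-rod sensor | ¬scram, ¬genuine neutron-flux excursion) ≈ 0.059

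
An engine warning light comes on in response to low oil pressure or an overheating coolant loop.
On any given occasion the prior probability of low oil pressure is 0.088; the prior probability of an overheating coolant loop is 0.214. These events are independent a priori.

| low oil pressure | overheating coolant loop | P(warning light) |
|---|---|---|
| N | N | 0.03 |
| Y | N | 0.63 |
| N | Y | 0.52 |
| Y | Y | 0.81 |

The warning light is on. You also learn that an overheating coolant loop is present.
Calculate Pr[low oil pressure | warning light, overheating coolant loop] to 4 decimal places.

For the numerator, keep only low oil pressure=true terms: 0.81·0.088 = 0.071280
Normalizer over all consistent configurations: 0.52·0.912 + 0.81·0.088 = 0.545520
Posterior = 0.071280 / 0.545520 ≈ 0.1307

Pr[low oil pressure | warning light, overheating coolant loop] ≈ 0.1307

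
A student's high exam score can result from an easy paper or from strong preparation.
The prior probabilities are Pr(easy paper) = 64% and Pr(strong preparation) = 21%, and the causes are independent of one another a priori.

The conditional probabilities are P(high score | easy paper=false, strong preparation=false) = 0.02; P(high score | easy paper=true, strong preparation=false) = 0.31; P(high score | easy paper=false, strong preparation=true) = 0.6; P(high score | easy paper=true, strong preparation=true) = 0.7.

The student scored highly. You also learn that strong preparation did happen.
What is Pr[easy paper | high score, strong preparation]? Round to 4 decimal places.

P(high score | strong preparation) = 0.6*0.36 + 0.7*0.64 = 0.216000 + 0.448000 = 0.664000
The easy paper-present share is 0.7*0.64 = 0.448000.
Hence the posterior is 0.448000/0.664000 ≈ 0.6747.

Pr[easy paper | high score, strong preparation] ≈ 0.6747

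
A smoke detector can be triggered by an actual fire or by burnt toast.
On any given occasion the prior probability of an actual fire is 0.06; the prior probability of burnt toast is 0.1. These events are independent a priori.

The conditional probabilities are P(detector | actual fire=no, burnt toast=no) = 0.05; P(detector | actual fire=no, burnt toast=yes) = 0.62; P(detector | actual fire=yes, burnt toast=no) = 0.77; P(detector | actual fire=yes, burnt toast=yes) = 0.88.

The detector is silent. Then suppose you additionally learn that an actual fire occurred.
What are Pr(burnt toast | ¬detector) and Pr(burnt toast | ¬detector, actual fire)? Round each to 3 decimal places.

Pr(burnt toast | ¬detector) ≈ 0.043; Pr(burnt toast | ¬detector, actual fire) ≈ 0.055

Sum P(¬detector|·) weighted by the priors over the 4 (actual fire, burnt toast) configurations:
  P(¬detector) = 0.95·0.94·0.9 + 0.38·0.94·0.1 + 0.23·0.06·0.9 + 0.12·0.06·0.1
        = 0.803700 + 0.035720 + 0.012420 + 0.000720 = 0.852560
Configurations with burnt toast contribute 0.036440, so
  P(burnt toast | ¬detector) = 0.036440 / 0.852560 ≈ 0.043

Now also conditioning on actual fire=true:
P(¬detector | actual fire) = 0.23·0.9 + 0.12·0.1 = 0.207000 + 0.012000 = 0.219000
The burnt toast-present share is 0.12·0.1 = 0.012000.
So P(burnt toast | ¬detector, actual fire) = 0.012000/0.219000 ≈ 0.055.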